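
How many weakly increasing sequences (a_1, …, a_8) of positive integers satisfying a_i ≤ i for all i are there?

Weakly increasing sequences with a_i ≤ i biject with Dyck paths of semilength 8, so there are C_8.
C_8 = C_7 · 2(2·7+1)/(7+2) = 429 · 30/9 = 1430.

1430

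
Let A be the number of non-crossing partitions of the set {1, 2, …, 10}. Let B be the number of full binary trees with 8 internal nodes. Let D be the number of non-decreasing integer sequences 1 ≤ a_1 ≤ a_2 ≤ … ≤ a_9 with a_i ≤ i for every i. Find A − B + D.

Non-crossing partitions of an n-element set are counted by C_n; here n = 10. So A = C_10 = 16796.
Full binary trees with n internal nodes are counted by C_n; here n = 8. So B = C_8 = 1430.
Weakly increasing sequences with a_i ≤ i biject with Dyck paths of semilength 9, so there are C_9. So D = C_9 = 4862.
A − B + D = 16796 − 1430 + 4862 = 20228.

20228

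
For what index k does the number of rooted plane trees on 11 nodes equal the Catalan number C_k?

10

A rooted plane tree on 11 nodes has 10 edges, and such trees are counted by C_10.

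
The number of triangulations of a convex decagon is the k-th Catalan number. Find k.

8

Triangulations of a convex m-gon are counted by C_{m−2}; with m = 10 this is C_8.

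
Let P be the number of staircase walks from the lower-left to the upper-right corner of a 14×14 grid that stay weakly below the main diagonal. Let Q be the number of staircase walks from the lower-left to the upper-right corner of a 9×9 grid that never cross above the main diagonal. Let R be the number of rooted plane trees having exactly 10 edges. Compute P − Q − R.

2652782

Monotone paths in an n×n grid that stay weakly below the diagonal are counted by C_n; here n = 14. So P = C_14 = 2674440.
Monotone paths in an n×n grid that stay weakly below the diagonal are counted by C_n; here n = 9. So Q = C_9 = 4862.
Rooted ordered trees with n edges are counted by C_n; here n = 10. So R = C_10 = 16796.
P − Q − R = 2674440 − 4862 − 16796 = 2652782.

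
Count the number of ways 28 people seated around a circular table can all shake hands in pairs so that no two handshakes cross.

Non-crossing handshake pairings of 2n people are counted by C_n; 28 people gives n = 14.
C_14 = C_13 · 2(2·13+1)/(13+2) = 742900 · 54/15 = 2674440.

2674440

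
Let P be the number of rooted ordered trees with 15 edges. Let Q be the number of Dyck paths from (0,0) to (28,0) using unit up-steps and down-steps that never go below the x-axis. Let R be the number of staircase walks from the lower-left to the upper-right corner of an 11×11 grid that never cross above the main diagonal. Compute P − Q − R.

6961619

Rooted ordered trees with n edges are counted by C_n; here n = 15. So P = C_15 = 9694845.
A Dyck path with 14 up-steps and 14 down-steps has semilength 14, so there are C_14 of them. So Q = C_14 = 2674440.
Monotone paths in an n×n grid that stay weakly below the diagonal are counted by C_n; here n = 11. So R = C_11 = 58786.
P − Q − R = 9694845 − 2674440 − 58786 = 6961619.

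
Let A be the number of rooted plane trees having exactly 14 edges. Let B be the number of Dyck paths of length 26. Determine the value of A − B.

1931540

A rooted plane tree with 14 edges has 15 nodes, and the count is C_14. So A = C_14 = 2674440.
A Dyck path with 13 up-steps and 13 down-steps has semilength 13, so there are C_13 of them. So B = C_13 = 742900.
A − B = 2674440 − 742900 = 1931540.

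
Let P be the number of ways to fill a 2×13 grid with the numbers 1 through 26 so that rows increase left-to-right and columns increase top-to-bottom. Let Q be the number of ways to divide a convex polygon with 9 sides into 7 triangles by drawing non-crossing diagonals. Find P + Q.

743329

Standard Young tableaux of shape 2×n are counted by C_n; here n = 13. So P = C_13 = 742900.
Triangulations of a convex m-gon are counted by C_{m−2}; with m = 9 this is C_7. So Q = C_7 = 429.
P + Q = 742900 + 429 = 743329.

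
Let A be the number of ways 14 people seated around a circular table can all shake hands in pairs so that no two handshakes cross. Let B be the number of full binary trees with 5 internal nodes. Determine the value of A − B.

Non-crossing handshake pairings of 2n people are counted by C_n; 14 people gives n = 7. So A = C_7 = 429.
The number of full binary trees on 5 internal nodes is the Catalan number C_5. So B = C_5 = 42.
A − B = 429 − 42 = 387.

387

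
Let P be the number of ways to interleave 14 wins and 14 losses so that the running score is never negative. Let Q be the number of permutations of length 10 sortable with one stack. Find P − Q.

2657644

Ballot sequences with n votes each where one side never trails are Dyck words, counted by C_n; here n = 14. So P = C_14 = 2674440.
By Knuth's characterisation, the stack-sortable permutations of length 10 are the 231-avoiders, numbering C_10. So Q = C_10 = 16796.
P − Q = 2674440 − 16796 = 2657644.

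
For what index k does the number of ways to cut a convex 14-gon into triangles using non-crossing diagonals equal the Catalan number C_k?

12

A convex 14-gon is triangulated into 12 triangles, and the number of such triangulations is the Catalan number C_{14−2} = C_12.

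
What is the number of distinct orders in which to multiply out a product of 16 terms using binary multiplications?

9694845

Ways to associate a product of 16 factors correspond to binary trees on 16 leaves, so the count is C_15.
C_15 = 9694845.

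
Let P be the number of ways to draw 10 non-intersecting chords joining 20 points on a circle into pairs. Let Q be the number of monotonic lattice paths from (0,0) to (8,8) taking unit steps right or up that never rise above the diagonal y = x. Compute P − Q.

Non-crossing perfect matchings of 2n points on a circle are counted by C_n; with 20 points, n = 10. So P = C_10 = 16796.
Sub-diagonal monotone paths from (0,0) to (8,8) biject with Dyck paths of semilength 8, giving C_8. So Q = C_8 = 1430.
P − Q = 16796 − 1430 = 15366.

15366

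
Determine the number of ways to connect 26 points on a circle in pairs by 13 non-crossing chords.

Pairing 26 circle points by 13 non-crossing chords gives C_13 matchings.
C_13 = C(26,13)/14 = 10400600/14 = 742900.

742900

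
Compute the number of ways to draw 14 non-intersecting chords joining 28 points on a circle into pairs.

2674440

Pairing 28 circle points by 14 non-crossing chords gives C_14 matchings.
C_14 = C(28,14)/15 = 40116600/15 = 2674440.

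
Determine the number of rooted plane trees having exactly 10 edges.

A rooted plane tree with 10 edges has 11 nodes, and the count is C_10.
C_10 = 16796.

16796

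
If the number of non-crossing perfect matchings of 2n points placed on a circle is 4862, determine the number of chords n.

Non-crossing pairings of 2n points on a circle are counted by C_n. Since C_9 = 4862, the index is 9.

9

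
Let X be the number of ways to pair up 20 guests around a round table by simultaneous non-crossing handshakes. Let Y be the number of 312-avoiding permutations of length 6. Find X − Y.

16664

With 20 = 2·10 people, non-crossing handshake pairings are non-crossing perfect matchings on a circle, counted by C_10. So X = C_10 = 16796.
For any fixed pattern of length 3, the pattern-avoiding permutations of [6] number C_6. So Y = C_6 = 132.
X − Y = 16796 − 132 = 16664.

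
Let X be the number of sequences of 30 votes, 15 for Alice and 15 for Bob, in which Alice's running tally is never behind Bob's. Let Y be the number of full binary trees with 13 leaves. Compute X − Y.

Ballot sequences with n votes each where one side never trails are Dyck words, counted by C_n; here n = 15. So X = C_15 = 9694845.
A full binary tree with L leaves has L−1 internal nodes and is counted by C_{L−1}; L = 13 gives C_12. So Y = C_12 = 208012.
X − Y = 9694845 − 208012 = 9486833.

9486833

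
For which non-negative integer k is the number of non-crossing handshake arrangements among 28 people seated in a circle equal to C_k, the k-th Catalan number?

With 28 = 2·14 people, non-crossing handshake pairings are non-crossing perfect matchings on a circle, counted by C_14.

14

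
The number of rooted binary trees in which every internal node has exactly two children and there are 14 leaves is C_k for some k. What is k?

13

Full binary trees with 14 leaves have 14−1 = 13 internal nodes, so there are C_13 of them.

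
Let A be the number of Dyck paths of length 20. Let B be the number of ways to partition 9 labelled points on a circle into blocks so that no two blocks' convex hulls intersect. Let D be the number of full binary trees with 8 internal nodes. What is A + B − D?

20228

Dyck paths of semilength n (length 2n) are counted by C_n; here n = 10. So A = C_10 = 16796.
The non-crossing partitions of [9] form a lattice of size C_9. So B = C_9 = 4862.
The number of full binary trees on 8 internal nodes is the Catalan number C_8. So D = C_8 = 1430.
A + B − D = 16796 + 4862 − 1430 = 20228.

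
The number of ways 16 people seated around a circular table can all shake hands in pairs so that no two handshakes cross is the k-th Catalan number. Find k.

8

With 16 = 2·8 people, non-crossing handshake pairings are non-crossing perfect matchings on a circle, counted by C_8.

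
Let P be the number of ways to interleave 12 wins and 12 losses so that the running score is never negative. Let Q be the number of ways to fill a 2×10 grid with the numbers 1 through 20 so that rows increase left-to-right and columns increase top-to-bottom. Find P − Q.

191216

Reading a vote for the leader as '(' and for the other as ')' turns such a sequence into a balanced string of 12 pairs, so the count is C_12. So P = C_12 = 208012.
Standard Young tableaux of shape 2×n are counted by C_n; here n = 10. So Q = C_10 = 16796.
P − Q = 208012 − 16796 = 191216.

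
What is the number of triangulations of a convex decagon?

1430

Triangulations of a convex m-gon are counted by C_{m−2}; with m = 10 this is C_8.
C_8 = C(16,8)/9 = 12870/9 = 1430.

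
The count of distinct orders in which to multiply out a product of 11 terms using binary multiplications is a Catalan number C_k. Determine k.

10

Bracketing 11 factors into binary products is counted by C_{11−1} = C_10.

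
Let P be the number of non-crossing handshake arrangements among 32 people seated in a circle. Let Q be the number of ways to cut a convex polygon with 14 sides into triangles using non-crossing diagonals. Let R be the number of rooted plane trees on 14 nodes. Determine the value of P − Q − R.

34406758

Non-crossing handshake pairings of 2n people are counted by C_n; 32 people gives n = 16. So P = C_16 = 35357670.
Triangulations of a convex m-gon are counted by C_{m−2}; with m = 14 this is C_12. So Q = C_12 = 208012.
A rooted plane tree on 14 nodes has 13 edges, and such trees are counted by C_13. So R = C_13 = 742900.
P − Q − R = 35357670 − 208012 − 742900 = 34406758.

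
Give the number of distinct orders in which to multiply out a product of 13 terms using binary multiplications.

Parenthesizations of m factors correspond to full binary trees with m leaves, counted by C_{m−1}; m = 13 gives C_12.
C_12 = C_11 · 2(2·11+1)/(11+2) = 58786 · 46/13 = 208012.

208012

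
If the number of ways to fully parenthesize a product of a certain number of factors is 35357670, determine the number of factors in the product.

17

Parenthesizations of m factors are counted by C_{m−1}, and C_16 = 35357670.
So the index is 16, and the number of factors is 16 + 1 = 17.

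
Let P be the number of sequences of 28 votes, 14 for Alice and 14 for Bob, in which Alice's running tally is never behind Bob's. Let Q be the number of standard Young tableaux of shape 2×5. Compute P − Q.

2674398

Ballot sequences with n votes each where one side never trails are Dyck words, counted by C_n; here n = 14. So P = C_14 = 2674440.
By the hook-length formula (or a Dyck-path bijection), SYT of shape 2×5 number C_5. So Q = C_5 = 42.
P − Q = 2674440 − 42 = 2674398.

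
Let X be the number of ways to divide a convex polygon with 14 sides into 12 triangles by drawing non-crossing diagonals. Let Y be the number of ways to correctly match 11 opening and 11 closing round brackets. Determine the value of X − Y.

The number of triangulations of a 14-gon is the Catalan number C_12 (index = sides − 2). So X = C_12 = 208012.
Balanced strings of n pairs of brackets are counted by C_n; here n = 11. So Y = C_11 = 58786.
X − Y = 208012 − 58786 = 149226.

149226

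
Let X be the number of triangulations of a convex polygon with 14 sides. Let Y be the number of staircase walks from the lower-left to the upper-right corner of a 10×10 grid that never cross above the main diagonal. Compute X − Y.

The number of triangulations of a 14-gon is the Catalan number C_12 (index = sides − 2). So X = C_12 = 208012.
Monotone paths in an n×n grid that stay weakly below the diagonal are counted by C_n; here n = 10. So Y = C_10 = 16796.
X − Y = 208012 − 16796 = 191216.

191216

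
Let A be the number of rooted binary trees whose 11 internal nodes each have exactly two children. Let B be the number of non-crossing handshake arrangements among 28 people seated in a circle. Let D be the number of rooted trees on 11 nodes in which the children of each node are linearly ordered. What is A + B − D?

The number of full binary trees on 11 internal nodes is the Catalan number C_11. So A = C_11 = 58786.
Non-crossing handshake pairings of 2n people are counted by C_n; 28 people gives n = 14. So B = C_14 = 2674440.
A rooted plane tree on 11 nodes has 10 edges, and such trees are counted by C_10. So D = C_10 = 16796.
A + B − D = 58786 + 2674440 − 16796 = 2716430.

2716430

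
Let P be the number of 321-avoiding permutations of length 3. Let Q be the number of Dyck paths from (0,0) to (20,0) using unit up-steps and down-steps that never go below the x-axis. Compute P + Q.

For any fixed pattern of length 3, the pattern-avoiding permutations of [3] number C_3. So P = C_3 = 5.
A Dyck path with 10 up-steps and 10 down-steps has semilength 10, so there are C_10 of them. So Q = C_10 = 16796.
P + Q = 5 + 16796 = 16801.

16801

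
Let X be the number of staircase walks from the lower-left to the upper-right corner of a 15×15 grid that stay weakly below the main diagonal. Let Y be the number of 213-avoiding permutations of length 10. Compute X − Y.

9678049

Sub-diagonal monotone paths from (0,0) to (15,15) biject with Dyck paths of semilength 15, giving C_15. So X = C_15 = 9694845.
For any fixed pattern of length 3, the pattern-avoiding permutations of [10] number C_10. So Y = C_10 = 16796.
X − Y = 9694845 − 16796 = 9678049.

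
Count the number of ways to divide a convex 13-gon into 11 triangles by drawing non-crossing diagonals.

Triangulations of a convex m-gon are counted by C_{m−2}; with m = 13 this is C_11.
C_11 = C(22,11)/12 = 705432/12 = 58786.

58786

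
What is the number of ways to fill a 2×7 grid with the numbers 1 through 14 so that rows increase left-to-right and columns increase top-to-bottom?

429

Standard Young tableaux of shape 2×n are counted by C_n; here n = 7.
C_7 = C(14,7)/8 = 3432/8 = 429.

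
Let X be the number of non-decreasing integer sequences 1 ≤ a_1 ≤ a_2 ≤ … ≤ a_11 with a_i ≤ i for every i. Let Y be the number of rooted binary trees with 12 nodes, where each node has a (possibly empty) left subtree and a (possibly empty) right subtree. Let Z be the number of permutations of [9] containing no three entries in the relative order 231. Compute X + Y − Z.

Such sub-staircase sequences of length n are counted by C_n; here n = 11. So X = C_11 = 58786.
There are C_n binary search tree shapes on n keys; with n = 12 that is C_12. So Y = C_12 = 208012.
For any fixed pattern of length 3, the pattern-avoiding permutations of [9] number C_9. So Z = C_9 = 4862.
X + Y − Z = 58786 + 208012 − 4862 = 261936.

261936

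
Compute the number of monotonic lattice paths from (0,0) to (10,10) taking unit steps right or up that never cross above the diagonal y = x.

16796

Sub-diagonal monotone paths from (0,0) to (10,10) biject with Dyck paths of semilength 10, giving C_10.
C_10 = C(20,10)/11 = 184756/11 = 16796.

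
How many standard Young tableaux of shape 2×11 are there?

58786

Standard Young tableaux of shape 2×n are counted by C_n; here n = 11.
C_11 = 58786.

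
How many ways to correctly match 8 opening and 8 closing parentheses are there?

A balanced arrangement of 8 bracket pairs is a Dyck word of semilength 8, so the count is C_8.
C_8 = 1430.

1430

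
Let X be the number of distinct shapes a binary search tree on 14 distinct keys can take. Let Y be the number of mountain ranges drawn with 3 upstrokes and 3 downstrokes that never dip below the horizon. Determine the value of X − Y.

There are C_n binary search tree shapes on n keys; with n = 14 that is C_14. So X = C_14 = 2674440.
Dyck paths of semilength n (length 2n) are counted by C_n; here n = 3. So Y = C_3 = 5.
X − Y = 2674440 − 5 = 2674435.

2674435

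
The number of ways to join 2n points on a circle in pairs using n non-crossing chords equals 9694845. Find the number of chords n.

Non-crossing pairings of 2n points on a circle are counted by C_n; 9694845 = C_15.

15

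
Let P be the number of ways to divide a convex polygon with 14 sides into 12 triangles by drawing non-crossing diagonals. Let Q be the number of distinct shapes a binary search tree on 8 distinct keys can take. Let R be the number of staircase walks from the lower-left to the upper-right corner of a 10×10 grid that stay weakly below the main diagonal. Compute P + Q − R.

192646

Triangulations of a convex m-gon are counted by C_{m−2}; with m = 14 this is C_12. So P = C_12 = 208012.
Binary trees (left/right distinguished) on n nodes are counted by C_n; here n = 8. So Q = C_8 = 1430.
Sub-diagonal monotone paths from (0,0) to (10,10) biject with Dyck paths of semilength 10, giving C_10. So R = C_10 = 16796.
P + Q − R = 208012 + 1430 − 16796 = 192646.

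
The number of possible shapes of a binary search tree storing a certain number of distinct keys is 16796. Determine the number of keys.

10

Binary search tree shapes on n keys are counted by C_n, and C_10 = 16796.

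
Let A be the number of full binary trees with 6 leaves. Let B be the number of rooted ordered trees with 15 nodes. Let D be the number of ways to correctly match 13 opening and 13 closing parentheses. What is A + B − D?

Full binary trees with 6 leaves have 6−1 = 5 internal nodes, so there are C_5 of them. So A = C_5 = 42.
A rooted plane tree on 15 nodes has 14 edges, and such trees are counted by C_14. So B = C_14 = 2674440.
With 13 pairs the number of balanced bracket strings is the Catalan number C_13. So D = C_13 = 742900.
A + B − D = 42 + 2674440 − 742900 = 1931582.

1931582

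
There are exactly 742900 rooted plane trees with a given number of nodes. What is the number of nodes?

14

Rooted ordered trees on m nodes are counted by C_{m−1}. Since C_13 = 742900, the index is 13.
So the index is 13, and the number of nodes is 13 + 1 = 14.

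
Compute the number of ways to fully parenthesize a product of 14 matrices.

Ways to associate a product of 14 factors correspond to binary trees on 14 leaves, so the count is C_13.
C_13 = C(26,13)/14 = 10400600/14 = 742900.

742900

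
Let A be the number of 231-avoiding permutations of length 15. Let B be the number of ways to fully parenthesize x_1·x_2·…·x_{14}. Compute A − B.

For any fixed pattern of length 3, the pattern-avoiding permutations of [15] number C_15. So A = C_15 = 9694845.
Ways to associate a product of 14 factors correspond to binary trees on 14 leaves, so the count is C_13. So B = C_13 = 742900.
A − B = 9694845 − 742900 = 8951945.

8951945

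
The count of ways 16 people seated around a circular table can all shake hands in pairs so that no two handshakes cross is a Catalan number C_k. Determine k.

Non-crossing handshake pairings of 2n people are counted by C_n; 16 people gives n = 8.

8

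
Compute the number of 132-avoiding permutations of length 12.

208012

For any fixed pattern of length 3, the pattern-avoiding permutations of [12] number C_12.
C_12 = C_11 · 2(2·11+1)/(11+2) = 58786 · 46/13 = 208012.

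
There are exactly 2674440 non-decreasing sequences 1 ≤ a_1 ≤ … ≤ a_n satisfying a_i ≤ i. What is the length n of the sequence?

Such sub-staircase sequences of length n are counted by C_n; 2674440 = C_14.

14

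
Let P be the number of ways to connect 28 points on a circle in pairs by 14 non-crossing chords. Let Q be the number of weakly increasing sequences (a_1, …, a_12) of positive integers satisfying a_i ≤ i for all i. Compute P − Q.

2466428

Non-crossing perfect matchings of 2n points on a circle are counted by C_n; with 28 points, n = 14. So P = C_14 = 2674440.
Weakly increasing sequences with a_i ≤ i biject with Dyck paths of semilength 12, so there are C_12. So Q = C_12 = 208012.
P − Q = 2674440 − 208012 = 2466428.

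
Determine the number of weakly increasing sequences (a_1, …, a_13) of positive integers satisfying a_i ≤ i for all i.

Weakly increasing sequences with a_i ≤ i biject with Dyck paths of semilength 13, so there are C_13.
C_13 = C(26,13)/14 = 10400600/14 = 742900.

742900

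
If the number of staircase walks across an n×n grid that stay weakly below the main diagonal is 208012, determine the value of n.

12

Such diagonal-avoiding paths in an n×n grid are counted by C_n. The Catalan number equal to 208012 is C_12.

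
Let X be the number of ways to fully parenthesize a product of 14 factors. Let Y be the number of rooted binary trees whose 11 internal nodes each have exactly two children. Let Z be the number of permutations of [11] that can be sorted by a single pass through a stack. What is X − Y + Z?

Ways to associate a product of 14 factors correspond to binary trees on 14 leaves, so the count is C_13. So X = C_13 = 742900.
Full binary trees with n internal nodes are counted by C_n; here n = 11. So Y = C_11 = 58786.
Stack-sortable permutations are exactly the 231-avoiding ones, counted by C_n; here n = 11. So Z = C_11 = 58786.
X − Y + Z = 742900 − 58786 + 58786 = 742900.

742900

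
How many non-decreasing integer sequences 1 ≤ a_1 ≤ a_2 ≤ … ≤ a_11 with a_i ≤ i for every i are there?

Such sub-staircase sequences of length n are counted by C_n; here n = 11.
C_11 = C(22,11)/12 = 705432/12 = 58786.

58786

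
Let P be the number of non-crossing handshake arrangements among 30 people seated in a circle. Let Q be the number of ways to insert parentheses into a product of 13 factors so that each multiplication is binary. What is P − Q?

Non-crossing handshake pairings of 2n people are counted by C_n; 30 people gives n = 15. So P = C_15 = 9694845.
Parenthesizations of m factors correspond to full binary trees with m leaves, counted by C_{m−1}; m = 13 gives C_12. So Q = C_12 = 208012.
P − Q = 9694845 − 208012 = 9486833.

9486833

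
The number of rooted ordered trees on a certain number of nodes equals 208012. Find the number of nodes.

Rooted ordered trees on m nodes are counted by C_{m−1}. Since C_12 = 208012, the index is 12.
So the index is 12, and the number of nodes is 12 + 1 = 13.

13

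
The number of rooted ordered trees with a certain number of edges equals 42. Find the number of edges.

Rooted ordered trees with n edges are counted by C_n. The Catalan number equal to 42 is C_5.

5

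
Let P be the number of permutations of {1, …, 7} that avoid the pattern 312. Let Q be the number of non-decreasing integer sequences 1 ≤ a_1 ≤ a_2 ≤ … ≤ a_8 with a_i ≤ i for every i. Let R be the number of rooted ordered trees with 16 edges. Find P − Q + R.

35356669

For any fixed pattern of length 3, the pattern-avoiding permutations of [7] number C_7. So P = C_7 = 429.
Such sub-staircase sequences of length n are counted by C_n; here n = 8. So Q = C_8 = 1430.
A rooted plane tree with 16 edges has 17 nodes, and the count is C_16. So R = C_16 = 35357670.
P − Q + R = 429 − 1430 + 35357670 = 35356669.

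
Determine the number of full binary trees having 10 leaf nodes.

4862

Full binary trees with 10 leaves have 10−1 = 9 internal nodes, so there are C_9 of them.
C_9 = C(18,9)/10 = 48620/10 = 4862.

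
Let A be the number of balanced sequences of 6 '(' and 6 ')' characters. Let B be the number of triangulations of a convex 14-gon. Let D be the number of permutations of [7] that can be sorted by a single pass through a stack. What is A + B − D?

207715

With 6 pairs the number of balanced bracket strings is the Catalan number C_6. So A = C_6 = 132.
Triangulations of a convex m-gon are counted by C_{m−2}; with m = 14 this is C_12. So B = C_12 = 208012.
Stack-sortable permutations are exactly the 231-avoiding ones, counted by C_n; here n = 7. So D = C_7 = 429.
A + B − D = 132 + 208012 − 429 = 207715.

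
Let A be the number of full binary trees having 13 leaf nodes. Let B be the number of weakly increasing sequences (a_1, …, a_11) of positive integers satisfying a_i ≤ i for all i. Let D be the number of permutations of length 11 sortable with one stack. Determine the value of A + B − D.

208012

A full binary tree with L leaves has L−1 internal nodes and is counted by C_{L−1}; L = 13 gives C_12. So A = C_12 = 208012.
Weakly increasing sequences with a_i ≤ i biject with Dyck paths of semilength 11, so there are C_11. So B = C_11 = 58786.
Stack-sortable permutations are exactly the 231-avoiding ones, counted by C_n; here n = 11. So D = C_11 = 58786.
A + B − D = 208012 + 58786 − 58786 = 208012.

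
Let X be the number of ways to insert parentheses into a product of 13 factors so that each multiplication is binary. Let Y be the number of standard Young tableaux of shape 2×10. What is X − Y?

191216

Bracketing 13 factors into binary products is counted by C_{13−1} = C_12. So X = C_12 = 208012.
Standard Young tableaux of shape 2×n are counted by C_n; here n = 10. So Y = C_10 = 16796.
X − Y = 208012 − 16796 = 191216.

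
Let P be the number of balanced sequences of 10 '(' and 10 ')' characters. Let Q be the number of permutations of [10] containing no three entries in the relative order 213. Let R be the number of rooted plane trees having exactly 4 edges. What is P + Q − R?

33578

With 10 pairs the number of balanced bracket strings is the Catalan number C_10. So P = C_10 = 16796.
Permutations of [n] avoiding any single length-3 pattern are counted by C_n; here n = 10. So Q = C_10 = 16796.
Rooted ordered trees with n edges are counted by C_n; here n = 4. So R = C_4 = 14.
P + Q − R = 16796 + 16796 − 14 = 33578.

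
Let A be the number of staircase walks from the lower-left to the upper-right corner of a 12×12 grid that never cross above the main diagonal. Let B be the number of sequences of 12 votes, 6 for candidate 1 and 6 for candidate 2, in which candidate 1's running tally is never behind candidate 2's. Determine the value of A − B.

207880

Monotone paths in an n×n grid that stay weakly below the diagonal are counted by C_n; here n = 12. So A = C_12 = 208012.
Ballot sequences with n votes each where one side never trails are Dyck words, counted by C_n; here n = 6. So B = C_6 = 132.
A − B = 208012 − 132 = 207880.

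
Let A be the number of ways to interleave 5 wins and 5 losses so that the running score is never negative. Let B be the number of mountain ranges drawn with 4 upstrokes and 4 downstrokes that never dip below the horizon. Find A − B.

28

Ballot sequences with n votes each where one side never trails are Dyck words, counted by C_n; here n = 5. So A = C_5 = 42.
Dyck paths of semilength n (length 2n) are counted by C_n; here n = 4. So B = C_4 = 14.
A − B = 42 − 14 = 28.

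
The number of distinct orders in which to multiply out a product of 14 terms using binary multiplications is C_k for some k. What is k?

Bracketing 14 factors into binary products is counted by C_{14−1} = C_13.

13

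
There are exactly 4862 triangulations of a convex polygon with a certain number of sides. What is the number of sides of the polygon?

11

Triangulations of a convex m-gon are counted by C_{m−2}. Since C_9 = 4862, the index is 9.
So m − 2 = 9, giving m = 11 sides.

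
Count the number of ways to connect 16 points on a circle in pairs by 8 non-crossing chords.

1430

Non-crossing perfect matchings of 2n points on a circle are counted by C_n; with 16 points, n = 8.
C_8 = C(16,8)/9 = 12870/9 = 1430.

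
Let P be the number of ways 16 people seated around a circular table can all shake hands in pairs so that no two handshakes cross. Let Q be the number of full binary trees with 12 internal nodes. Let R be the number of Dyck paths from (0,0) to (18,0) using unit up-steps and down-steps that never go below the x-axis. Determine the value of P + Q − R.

With 16 = 2·8 people, non-crossing handshake pairings are non-crossing perfect matchings on a circle, counted by C_8. So P = C_8 = 1430.
Full binary trees with n internal nodes are counted by C_n; here n = 12. So Q = C_12 = 208012.
Paths of 9 up- and 9 down-steps that never dip below the axis are Dyck paths; their count is C_9. So R = C_9 = 4862.
P + Q − R = 1430 + 208012 − 4862 = 204580.

204580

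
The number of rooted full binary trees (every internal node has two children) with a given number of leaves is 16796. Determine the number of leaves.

Full binary trees with L leaves are counted by C_{L−1}; 16796 = C_10.
So the index is 10, and the number of leaves is 10 + 1 = 11.

11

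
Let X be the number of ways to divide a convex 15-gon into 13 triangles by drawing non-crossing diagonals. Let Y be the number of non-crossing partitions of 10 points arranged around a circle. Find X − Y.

726104

Triangulations of a convex m-gon are counted by C_{m−2}; with m = 15 this is C_13. So X = C_13 = 742900.
The non-crossing partitions of [10] form a lattice of size C_10. So Y = C_10 = 16796.
X − Y = 742900 − 16796 = 726104.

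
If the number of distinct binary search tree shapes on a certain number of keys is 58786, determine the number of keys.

Binary search tree shapes on n keys are counted by C_n. Since C_11 = 58786, the index is 11.

11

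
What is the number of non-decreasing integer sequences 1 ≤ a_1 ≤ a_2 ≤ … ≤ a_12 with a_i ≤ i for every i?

Weakly increasing sequences with a_i ≤ i biject with Dyck paths of semilength 12, so there are C_12.
C_12 = 208012.

208012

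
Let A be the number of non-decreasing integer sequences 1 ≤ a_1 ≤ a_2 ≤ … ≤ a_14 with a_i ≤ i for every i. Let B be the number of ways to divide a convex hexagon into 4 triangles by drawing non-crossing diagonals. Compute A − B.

2674426

Weakly increasing sequences with a_i ≤ i biject with Dyck paths of semilength 14, so there are C_14. So A = C_14 = 2674440.
The number of triangulations of a 6-gon is the Catalan number C_4 (index = sides − 2). So B = C_4 = 14.
A − B = 2674440 − 14 = 2674426.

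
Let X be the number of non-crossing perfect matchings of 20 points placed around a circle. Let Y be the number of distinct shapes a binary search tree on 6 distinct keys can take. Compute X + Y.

Non-crossing perfect matchings of 2n points on a circle are counted by C_n; with 20 points, n = 10. So X = C_10 = 16796.
There are C_n binary search tree shapes on n keys; with n = 6 that is C_6. So Y = C_6 = 132.
X + Y = 16796 + 132 = 16928.

16928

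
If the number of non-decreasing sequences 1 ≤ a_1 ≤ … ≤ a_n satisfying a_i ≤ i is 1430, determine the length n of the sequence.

Such sub-staircase sequences of length n are counted by C_n. The Catalan number equal to 1430 is C_8.

8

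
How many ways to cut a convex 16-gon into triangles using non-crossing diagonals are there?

Triangulations of a convex m-gon are counted by C_{m−2}; with m = 16 this is C_14.
C_14 = C(28,14)/15 = 40116600/15 = 2674440.

2674440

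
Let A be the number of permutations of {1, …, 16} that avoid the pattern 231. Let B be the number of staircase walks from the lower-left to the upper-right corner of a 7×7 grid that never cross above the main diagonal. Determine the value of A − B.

35357241

Permutations of [n] avoiding any single length-3 pattern are counted by C_n; here n = 16. So A = C_16 = 35357670.
Sub-diagonal monotone paths from (0,0) to (7,7) biject with Dyck paths of semilength 7, giving C_7. So B = C_7 = 429.
A − B = 35357670 − 429 = 35357241.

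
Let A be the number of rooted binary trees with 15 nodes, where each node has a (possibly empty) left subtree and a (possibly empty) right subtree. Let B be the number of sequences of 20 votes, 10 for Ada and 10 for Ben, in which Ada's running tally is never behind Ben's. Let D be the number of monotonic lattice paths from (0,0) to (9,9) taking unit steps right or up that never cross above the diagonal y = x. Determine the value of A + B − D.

9706779

There are C_n binary search tree shapes on n keys; with n = 15 that is C_15. So A = C_15 = 9694845.
Reading a vote for the leader as '(' and for the other as ')' turns such a sequence into a balanced string of 10 pairs, so the count is C_10. So B = C_10 = 16796.
Sub-diagonal monotone paths from (0,0) to (9,9) biject with Dyck paths of semilength 9, giving C_9. So D = C_9 = 4862.
A + B − D = 9694845 + 16796 − 4862 = 9706779.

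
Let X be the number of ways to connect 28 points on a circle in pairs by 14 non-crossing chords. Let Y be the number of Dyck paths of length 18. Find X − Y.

2669578

Non-crossing perfect matchings of 2n points on a circle are counted by C_n; with 28 points, n = 14. So X = C_14 = 2674440.
Dyck paths of semilength n (length 2n) are counted by C_n; here n = 9. So Y = C_9 = 4862.
X − Y = 2674440 − 4862 = 2669578.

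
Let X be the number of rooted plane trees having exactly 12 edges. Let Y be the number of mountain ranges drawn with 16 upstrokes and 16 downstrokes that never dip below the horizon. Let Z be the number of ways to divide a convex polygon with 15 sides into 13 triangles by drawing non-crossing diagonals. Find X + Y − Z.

34822782

Rooted ordered trees with n edges are counted by C_n; here n = 12. So X = C_12 = 208012.
Dyck paths of semilength n (length 2n) are counted by C_n; here n = 16. So Y = C_16 = 35357670.
A convex 15-gon is triangulated into 13 triangles, and the number of such triangulations is the Catalan number C_{15−2} = C_13. So Z = C_13 = 742900.
X + Y − Z = 208012 + 35357670 − 742900 = 34822782.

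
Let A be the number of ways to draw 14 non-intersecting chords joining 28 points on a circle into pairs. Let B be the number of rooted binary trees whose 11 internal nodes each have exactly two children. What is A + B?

Non-crossing perfect matchings of 2n points on a circle are counted by C_n; with 28 points, n = 14. So A = C_14 = 2674440.
Full binary trees with n internal nodes are counted by C_n; here n = 11. So B = C_11 = 58786.
A + B = 2674440 + 58786 = 2733226.

2733226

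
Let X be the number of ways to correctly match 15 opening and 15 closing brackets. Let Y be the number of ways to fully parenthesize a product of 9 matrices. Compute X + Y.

9696275

Balanced strings of n pairs of brackets are counted by C_n; here n = 15. So X = C_15 = 9694845.
Parenthesizations of m factors correspond to full binary trees with m leaves, counted by C_{m−1}; m = 9 gives C_8. So Y = C_8 = 1430.
X + Y = 9694845 + 1430 = 9696275.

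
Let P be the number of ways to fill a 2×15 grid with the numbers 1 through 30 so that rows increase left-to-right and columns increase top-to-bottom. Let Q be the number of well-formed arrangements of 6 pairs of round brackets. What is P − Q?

Standard Young tableaux of shape 2×n are counted by C_n; here n = 15. So P = C_15 = 9694845.
Balanced strings of n pairs of brackets are counted by C_n; here n = 6. So Q = C_6 = 132.
P − Q = 9694845 − 132 = 9694713.

9694713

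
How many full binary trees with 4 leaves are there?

5

A full binary tree with L leaves has L−1 internal nodes and is counted by C_{L−1}; L = 4 gives C_3.
C_3 = C(6,3)/4 = 20/4 = 5.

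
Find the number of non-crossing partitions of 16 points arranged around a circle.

Non-crossing partitions of an n-element set are counted by C_n; here n = 16.
C_16 = 35357670.

35357670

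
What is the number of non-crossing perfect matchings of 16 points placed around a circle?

Pairing 16 circle points by 8 non-crossing chords gives C_8 matchings.
C_8 = 1430.

1430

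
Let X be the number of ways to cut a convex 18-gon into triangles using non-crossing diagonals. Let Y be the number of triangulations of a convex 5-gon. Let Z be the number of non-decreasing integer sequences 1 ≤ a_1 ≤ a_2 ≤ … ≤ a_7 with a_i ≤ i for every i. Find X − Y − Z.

The number of triangulations of an 18-gon is the Catalan number C_16 (index = sides − 2). So X = C_16 = 35357670.
A convex 5-gon is triangulated into 3 triangles, and the number of such triangulations is the Catalan number C_{5−2} = C_3. So Y = C_3 = 5.
Weakly increasing sequences with a_i ≤ i biject with Dyck paths of semilength 7, so there are C_7. So Z = C_7 = 429.
X − Y − Z = 35357670 − 5 − 429 = 35357236.

35357236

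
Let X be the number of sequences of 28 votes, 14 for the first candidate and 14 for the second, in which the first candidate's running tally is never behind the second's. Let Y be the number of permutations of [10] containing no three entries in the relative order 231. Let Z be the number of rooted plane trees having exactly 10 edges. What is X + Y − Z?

Ballot sequences with n votes each where one side never trails are Dyck words, counted by C_n; here n = 14. So X = C_14 = 2674440.
For any fixed pattern of length 3, the pattern-avoiding permutations of [10] number C_10. So Y = C_10 = 16796.
Rooted ordered trees with n edges are counted by C_n; here n = 10. So Z = C_10 = 16796.
X + Y − Z = 2674440 + 16796 − 16796 = 2674440.

2674440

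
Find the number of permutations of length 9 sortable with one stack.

4862

Stack-sortable permutations are exactly the 231-avoiding ones, counted by C_n; here n = 9.
C_9 = C_8 · 2(2·8+1)/(8+2) = 1430 · 34/10 = 4862.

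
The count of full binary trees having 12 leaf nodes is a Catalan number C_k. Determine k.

A full binary tree with L leaves has L−1 internal nodes and is counted by C_{L−1}; L = 12 gives C_11.

11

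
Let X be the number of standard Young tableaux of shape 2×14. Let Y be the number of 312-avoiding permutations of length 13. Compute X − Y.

1931540

By the hook-length formula (or a Dyck-path bijection), SYT of shape 2×14 number C_14. So X = C_14 = 2674440.
For any fixed pattern of length 3, the pattern-avoiding permutations of [13] number C_13. So Y = C_13 = 742900.
X − Y = 2674440 − 742900 = 1931540.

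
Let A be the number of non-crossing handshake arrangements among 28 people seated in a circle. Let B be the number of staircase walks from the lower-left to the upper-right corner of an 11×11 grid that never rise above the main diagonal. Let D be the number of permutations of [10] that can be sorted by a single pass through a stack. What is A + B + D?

2750022

Non-crossing handshake pairings of 2n people are counted by C_n; 28 people gives n = 14. So A = C_14 = 2674440.
Sub-diagonal monotone paths from (0,0) to (11,11) biject with Dyck paths of semilength 11, giving C_11. So B = C_11 = 58786.
By Knuth's characterisation, the stack-sortable permutations of length 10 are the 231-avoiders, numbering C_10. So D = C_10 = 16796.
A + B + D = 2674440 + 58786 + 16796 = 2750022.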